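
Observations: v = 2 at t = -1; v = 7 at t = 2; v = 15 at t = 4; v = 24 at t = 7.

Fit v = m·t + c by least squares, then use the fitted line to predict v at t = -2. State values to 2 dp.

With design matrix M, MᵀM = [[70, 12]; [12, 4]] and Mᵀv = [240, 48]ᵀ.
Determinant 70·4 − 12² = 136.
m = (240·4 − 12·48)/136 = 48/17; c = (70·48 − 12·240)/136 = 60/17.
At t = -2: v̂ = (48/17)·(-2) + (60/17)·(1) = -36/17.

v̂ = -2.12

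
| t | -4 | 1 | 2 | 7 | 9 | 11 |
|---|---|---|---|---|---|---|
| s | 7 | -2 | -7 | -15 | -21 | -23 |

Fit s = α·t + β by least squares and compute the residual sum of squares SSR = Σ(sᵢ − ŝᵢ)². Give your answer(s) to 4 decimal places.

Forming AᵀA = [[272, 26]; [26, 6]] and Aᵀs = [-591, -61]ᵀ gives AᵀA·[α, β]ᵀ = Aᵀs.
Eliminating β: 6·(row 1) − 26·(row 2) gives 956·α = 6·(-591) − 26·(-61) = -1960, so α = -490/239.
Then β = ((-61) − 26·(-490/239))/6 = -613/478.
Residuals: 39/478, 637/478, -773/478, 303/478, -605/478, 399/478; SSR = 3393/478.

SSR = 7.0983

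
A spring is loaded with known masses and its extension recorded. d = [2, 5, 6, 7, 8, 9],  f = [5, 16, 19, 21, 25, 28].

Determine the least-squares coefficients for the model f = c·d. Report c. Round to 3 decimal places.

Compute the Gram sums: Σd·d = 259.
Right-hand side: Σd·f = 803.
XᵀX·[c]ᵀ = Xᵀf becomes [[259]]·[c]ᵀ = [803]ᵀ.
c = 803/259 = 3.10039.

c = 3.100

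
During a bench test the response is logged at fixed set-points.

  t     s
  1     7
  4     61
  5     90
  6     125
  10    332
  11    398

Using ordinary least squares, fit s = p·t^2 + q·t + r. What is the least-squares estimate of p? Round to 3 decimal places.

Entries of XᵀX: Σt^2·t^2 = 26819, Σt^2·t = 2737, Σt^2 = 299, Σt·t = 299, Σt = 37, Σ1 = 6.
And Σt^2·s = 89091, Σt·s = 9149, Σs = 1013.
Row-reducing yields p = 214117/69756, q = 158137/69756, r = 10983/5813.

p = 3.070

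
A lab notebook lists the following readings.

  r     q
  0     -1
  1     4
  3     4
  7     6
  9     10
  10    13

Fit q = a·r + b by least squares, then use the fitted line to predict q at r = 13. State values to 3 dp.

q̂ = 14.711

Setting ∂/∂a … = 0 gives: 240·a + 30·b = 278;  30·a + 6·b = 36.
Determinant 240·6 − 30² = 540.
a = (278·6 − 30·36)/540 = 49/45; b = (240·36 − 30·278)/540 = 5/9.
At r = 13: q̂ = (49/45)·(13) + (5/9)·(1) = 662/45.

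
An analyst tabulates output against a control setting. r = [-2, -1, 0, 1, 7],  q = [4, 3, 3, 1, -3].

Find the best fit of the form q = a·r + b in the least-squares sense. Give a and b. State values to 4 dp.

a = -0.7800, b = 2.3800

Compute the Gram sums: Σr·r = 55, Σr = 5, Σ1 = 5.
Right-hand side: Σr·q = -31, Σq = 8.
Determinant 55·5 − 5² = 250.
a = ((-31)·5 − 5·8)/250 = -39/50; b = (55·8 − 5·(-31))/250 = 119/50.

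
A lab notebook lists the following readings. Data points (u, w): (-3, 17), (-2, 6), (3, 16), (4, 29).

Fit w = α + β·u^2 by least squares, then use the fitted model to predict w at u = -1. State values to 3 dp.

From the data, Σ1 = 4, Σu^2 = 38, Σu^2·u^2 = 434.
Moment sums: Σw = 68, Σu^2·w = 785.
XᵀX·[α, β]ᵀ = Xᵀw becomes [[4, 38]; [38, 434]]·[α, β]ᵀ = [68, 785]ᵀ.
Determinant 4·434 − 38² = 292.
α = (68·434 − 38·785)/292 = -159/146; β = (4·785 − 38·68)/292 = 139/73.
At u = -1: ŵ = (-159/146)·(1) + (139/73)·(1) = 119/146.

ŵ = 0.815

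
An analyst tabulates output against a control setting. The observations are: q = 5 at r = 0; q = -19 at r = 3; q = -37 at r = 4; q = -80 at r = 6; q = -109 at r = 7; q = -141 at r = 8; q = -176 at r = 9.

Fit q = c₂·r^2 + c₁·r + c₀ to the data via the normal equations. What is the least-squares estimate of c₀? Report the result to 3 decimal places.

Compute the Gram sums: Σr^2·r^2 = 14691, Σr^2·r = 1891, Σr^2 = 255, Σr·r = 255, Σr = 37, Σ1 = 7.
And Σr^2·q = -32264, Σr·q = -4160, Σq = -557.
Normal equations: [[14691, 1891, 255]; [1891, 255, 37]; [255, 37, 7]]·[c₂, c₁, c₀]ᵀ = [-32264, -4160, -557]ᵀ.
Solving the 3×3 system (Gaussian elimination) gives c₂ = -179099/91042, c₁ = -225779/91042, c₀ = 33813/6503.

c₀ = 5.200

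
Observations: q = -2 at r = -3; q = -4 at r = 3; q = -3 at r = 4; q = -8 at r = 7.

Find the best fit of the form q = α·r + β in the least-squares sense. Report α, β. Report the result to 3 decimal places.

Sums needed: Σr·r = 83, Σr = 11, Σ1 = 4.
And Σr·q = -74, Σq = -17.
Δ = 83·4 − 11² = 211.
α = ((-74)·4 − 11·(-17))/211 = -109/211; β = (83·(-17) − 11·(-74))/211 = -597/211.

α = -0.517, β = -2.829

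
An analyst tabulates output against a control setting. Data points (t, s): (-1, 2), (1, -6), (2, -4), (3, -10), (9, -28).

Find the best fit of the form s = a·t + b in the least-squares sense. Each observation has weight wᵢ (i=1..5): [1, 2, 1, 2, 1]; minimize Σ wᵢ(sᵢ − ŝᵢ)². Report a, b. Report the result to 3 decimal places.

The normal equations are: 106·a + 18·b = -334;  18·a + 7·b = -62.
(Σwᵢ·t·t = 106, Σwᵢ·t = 18, Σwᵢ·1 = 7, Σwᵢ·t·s = -334, Σwᵢ·s = -62.)
Δ = 106·7 − 18² = 418.
a = ((-334)·7 − 18·(-62))/418 = -611/209; b = (106·(-62) − 18·(-334))/418 = -280/209.

a = -2.923, b = -1.340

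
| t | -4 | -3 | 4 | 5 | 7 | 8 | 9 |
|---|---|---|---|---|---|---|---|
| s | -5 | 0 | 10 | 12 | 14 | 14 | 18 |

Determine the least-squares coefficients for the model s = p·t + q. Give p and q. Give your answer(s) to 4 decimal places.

Sums needed: Σt·t = 260, Σt = 26, Σ1 = 7.
And Σt·s = 492, Σs = 63.
So MᵀM·[p, q]ᵀ = Mᵀs: [[260, 26]; [26, 7]]·[p, q]ᵀ = [492, 63]ᵀ.
Δ = 260·7 − 26² = 1144.
p = (492·7 − 26·63)/1144 = 903/572; q = (260·63 − 26·492)/1144 = 69/22.

p = 1.5787, q = 3.1364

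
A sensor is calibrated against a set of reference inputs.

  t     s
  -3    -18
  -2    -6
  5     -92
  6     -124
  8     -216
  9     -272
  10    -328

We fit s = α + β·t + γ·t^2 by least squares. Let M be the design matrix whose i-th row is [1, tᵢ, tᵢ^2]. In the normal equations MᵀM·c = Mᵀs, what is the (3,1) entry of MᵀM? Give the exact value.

319

Row 3 ↔ basis t^2, column 1 ↔ basis 1, so (MᵀM)_{3,1} = Σᵢ t^2 = (9)·(1) + (4)·(1) + (25)·(1) + (36)·(1) + (64)·(1) + (81)·(1) + (100)·(1) = 319.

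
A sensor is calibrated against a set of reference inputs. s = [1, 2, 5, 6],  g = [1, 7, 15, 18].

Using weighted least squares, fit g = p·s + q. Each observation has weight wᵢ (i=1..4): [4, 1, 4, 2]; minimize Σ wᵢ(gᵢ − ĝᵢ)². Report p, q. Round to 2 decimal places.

MᵀWM·[p, q]ᵀ = MᵀWg reads: 180·p + 38·q = 534;  38·p + 11·q = 107.
(Σwᵢ·s·s = 180, Σwᵢ·s = 38, Σwᵢ·1 = 11, Σwᵢ·s·g = 534, Σwᵢ·g = 107.)
Eliminating q: 11·(row 1) − 38·(row 2) gives 536·p = 11·534 − 38·107 = 1808, so p = 226/67.
Then q = (107 − 38·(226/67))/11 = -129/67.

p = 3.37, q = -1.93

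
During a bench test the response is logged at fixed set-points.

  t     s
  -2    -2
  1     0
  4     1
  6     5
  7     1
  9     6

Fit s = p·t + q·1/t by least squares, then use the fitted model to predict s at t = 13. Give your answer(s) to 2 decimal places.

ŝ = 6.96

With design matrix A, AᵀA = [[187, 6]; [6, 87193/63504]] and Aᵀs = [99, 81/28]ᵀ.
Determinant 187·(87193/63504) − 6² = 14018947/63504.
p = (99·(87193/63504) − 6·(81/28))/(14018947/63504) = 7529859/14018947; q = (187·(81/28) − 6·99)/(14018947/63504) = -3367980/14018947.
At t = 13: ŝ = (7529859/14018947)·(13) + (-3367980/14018947)·(1/13) = 1269178191/182246311.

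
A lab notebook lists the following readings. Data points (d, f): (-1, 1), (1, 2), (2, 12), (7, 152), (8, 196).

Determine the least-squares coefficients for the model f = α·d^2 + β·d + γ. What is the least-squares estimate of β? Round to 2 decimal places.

Entries of AᵀA: Σd^2·d^2 = 6515, Σd^2·d = 863, Σd^2 = 119, Σd·d = 119, Σd = 17, Σ1 = 5.
And Σd^2·f = 20043, Σd·f = 2657, Σf = 363.
AᵀA·[α, β, γ]ᵀ = Aᵀf becomes [[6515, 863, 119]; [863, 119, 17]; [119, 17, 5]]·[α, β, γ]ᵀ = [20043, 2657, 363]ᵀ.
Row-reducing yields α = 19037/6357, β = 1733/2119, γ = -9239/6357.

β = 0.82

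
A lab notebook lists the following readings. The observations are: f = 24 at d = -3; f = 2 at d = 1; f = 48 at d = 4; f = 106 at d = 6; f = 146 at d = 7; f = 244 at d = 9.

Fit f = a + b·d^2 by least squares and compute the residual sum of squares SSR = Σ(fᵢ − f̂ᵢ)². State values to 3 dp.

SSR = 6.546

The normal system XᵀX·[a, b]ᵀ = Xᵀf is [[6, 192]; [192, 10596]]·[a, b]ᵀ = [570, 31720]ᵀ.
Δ = 6·10596 − 192² = 26712.
a = (570·10596 − 192·31720)/26712 = -2105/1113; b = (6·31720 − 192·570)/26712 = 3370/1113.
Residuals: -1513/1113, 961/1113, 1609/1113, -1237/1113, -527/1113, 101/159; SSR = 7286/1113.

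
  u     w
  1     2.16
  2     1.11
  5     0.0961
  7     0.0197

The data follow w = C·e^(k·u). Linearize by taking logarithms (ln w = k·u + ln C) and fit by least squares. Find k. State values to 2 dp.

Let Y = ln w. Fitting Y = k·u + ln C by least squares:
Σu = 15.0000, Σ(u)² = 79.0000, Σln w = -5.3950, Σu·ln w = -38.2230.
Equations: 79.0000·k + 15.0000·ln C = -38.2230;  15.0000·k + 4·ln C = -5.3950.
Slope k = (n·Σu·ln w − Σu·Σln w)/(n·Σ(u)² − (Σu)²) = (4·-38.2230 − 15.0000·-5.3950)/91.0000 = -0.79084; ln C = (Σln w − k·Σu)/n = 1.61689.

k = -0.79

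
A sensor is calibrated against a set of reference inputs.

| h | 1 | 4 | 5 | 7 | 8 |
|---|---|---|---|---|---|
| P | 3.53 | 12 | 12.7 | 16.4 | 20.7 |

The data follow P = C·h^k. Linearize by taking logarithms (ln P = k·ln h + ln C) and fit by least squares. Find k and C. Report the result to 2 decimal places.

Linearized form: ln P = k·ln h + ln C. From the 5 transformed points,
Σln h = 7.0211, Σ(ln h)² = 12.6227, Σln P = 12.1152, Σln h·ln P = 19.2796.
Equations: 12.6227·k + 7.0211·ln C = 19.2796;  7.0211·k + 5·ln C = 12.1152.
Δ = 12.6227·5 − (7.0211)² = 13.8181; k = (19.2796·5 − 7.0211·12.1152)/13.8181 = 0.82038, ln C = (12.6227·12.1152 − 7.0211·19.2796)/13.8181 = 1.27106, so C = exp(1.27106) = 3.56462.

k = 0.82, C = 3.56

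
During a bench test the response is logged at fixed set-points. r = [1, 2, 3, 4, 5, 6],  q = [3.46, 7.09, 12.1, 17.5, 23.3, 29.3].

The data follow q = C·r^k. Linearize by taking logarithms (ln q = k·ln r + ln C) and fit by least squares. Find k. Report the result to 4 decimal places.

k = 1.2053

Let Y = ln q. Fitting Y = k·ln r + ln C by least squares:
Over the data: Σln r = 6.5793, Σ(ln r)² = 9.4099, Σln q = 15.0814, Σln r·ln q = 19.1836.
Normal system: [[9.4099, 6.5793]; [6.5793, 6]]·[k, ln C]ᵀ = [19.1836, 15.0814]ᵀ.
Solving (det = 13.1729): k = 1.20532, ln C = 1.19189.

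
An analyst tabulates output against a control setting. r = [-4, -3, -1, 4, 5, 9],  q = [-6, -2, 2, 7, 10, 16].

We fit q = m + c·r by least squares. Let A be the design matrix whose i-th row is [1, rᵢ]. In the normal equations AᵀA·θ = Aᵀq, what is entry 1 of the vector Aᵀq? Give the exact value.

Entry 1 ↔ basis 1, so (Aᵀq)_{1} = Σᵢ qᵢ = (1)·(-6) + (1)·(-2) + (1)·(2) + (1)·(7) + (1)·(10) + (1)·(16) = 27.

27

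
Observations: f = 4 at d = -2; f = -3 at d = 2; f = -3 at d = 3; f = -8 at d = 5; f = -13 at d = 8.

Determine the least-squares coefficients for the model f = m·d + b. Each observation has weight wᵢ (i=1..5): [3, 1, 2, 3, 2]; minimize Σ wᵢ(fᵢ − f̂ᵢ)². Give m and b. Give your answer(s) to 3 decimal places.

Sums needed: Σwᵢ·d·d = 237, Σwᵢ·d = 33, Σwᵢ·1 = 11.
And Σwᵢ·d·f = -376, Σwᵢ·f = -47.
Determinant 237·11 − 33² = 1518.
m = ((-376)·11 − 33·(-47))/1518 = -235/138; b = (237·(-47) − 33·(-376))/1518 = 423/506.

m = -1.703, b = 0.836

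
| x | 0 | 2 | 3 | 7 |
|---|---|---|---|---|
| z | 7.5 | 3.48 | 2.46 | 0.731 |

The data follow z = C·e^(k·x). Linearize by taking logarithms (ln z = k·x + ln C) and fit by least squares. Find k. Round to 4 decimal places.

k = -0.3287

With ln zᵢ as the transformed response and xᵢ as the regressor:
XᵀX = [[62.0000, 12.0000]; [12.0000, 4]], rhs = [3.0012, 3.8488]ᵀ  (here Σx = 12.0000, Σ(x)² = 62.0000, Σln z = 3.8488, Σx·ln z = 3.0012).
Slope k = (n·Σx·ln z − Σx·Σln z)/(n·Σ(x)² − (Σx)²) = (4·3.0012 − 12.0000·3.8488)/104.0000 = -0.32866; ln C = (Σln z − k·Σx)/n = 1.94816.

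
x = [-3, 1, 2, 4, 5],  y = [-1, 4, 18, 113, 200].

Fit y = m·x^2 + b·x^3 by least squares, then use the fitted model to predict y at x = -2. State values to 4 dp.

Compute the Gram sums: Σx^2·x^2 = 979, Σx^2·x^3 = 3939, Σx^3·x^3 = 20515.
And Σx^2·y = 6875, Σx^3·y = 32407.
AᵀA·[m, b]ᵀ = Aᵀy becomes [[979, 3939]; [3939, 20515]]·[m, b]ᵀ = [6875, 32407]ᵀ.
det = 979·20515 − 3939² = 4568464.
m = (6875·20515 − 3939·32407)/4568464 = 3347363/1142116; b = (979·32407 − 3939·6875)/4568464 = 1161457/1142116.
At x = -2: ŷ = (3347363/1142116)·(4) + (1161457/1142116)·(-8) = 1024449/285529.

ŷ = 3.5879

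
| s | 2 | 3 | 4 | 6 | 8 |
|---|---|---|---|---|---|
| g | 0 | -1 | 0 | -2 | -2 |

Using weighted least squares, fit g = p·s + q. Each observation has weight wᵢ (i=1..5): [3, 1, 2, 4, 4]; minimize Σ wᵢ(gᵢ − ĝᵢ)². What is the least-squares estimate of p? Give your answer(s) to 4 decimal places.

p = -0.3643

From the data, Σwᵢ·s·s = 453, Σwᵢ·s = 73, Σwᵢ·1 = 14.
Moment sums: Σwᵢ·s·g = -115, Σwᵢ·g = -17.
Determinant 453·14 − 73² = 1013.
p = ((-115)·14 − 73·(-17))/1013 = -369/1013; q = (453·(-17) − 73·(-115))/1013 = 694/1013.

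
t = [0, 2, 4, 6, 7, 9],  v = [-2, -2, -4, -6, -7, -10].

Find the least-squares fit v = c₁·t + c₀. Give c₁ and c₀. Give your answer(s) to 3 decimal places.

c₁ = -0.910, c₀ = -0.922

XᵀX·[c₁, c₀]ᵀ = Xᵀv reads: 186·c₁ + 28·c₀ = -195;  28·c₁ + 6·c₀ = -31.
Δ = 186·6 − 28² = 332.
c₁ = ((-195)·6 − 28·(-31))/332 = -151/166; c₀ = (186·(-31) − 28·(-195))/332 = -153/166.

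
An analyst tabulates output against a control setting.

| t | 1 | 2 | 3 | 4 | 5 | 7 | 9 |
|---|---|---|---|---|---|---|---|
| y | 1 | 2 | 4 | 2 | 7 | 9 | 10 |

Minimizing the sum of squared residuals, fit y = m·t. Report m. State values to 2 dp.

Compute the Gram sums: Σt·t = 185.
For Mᵀy: Σt·y = 213.
MᵀM·[m]ᵀ = Mᵀy becomes [[185]]·[m]ᵀ = [213]ᵀ.
m = 213/185 = 1.15135.

m = 1.15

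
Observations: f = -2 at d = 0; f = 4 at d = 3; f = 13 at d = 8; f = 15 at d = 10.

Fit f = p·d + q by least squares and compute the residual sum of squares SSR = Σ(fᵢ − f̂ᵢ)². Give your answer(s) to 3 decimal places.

SSR = 1.394

Compute the Gram sums: Σd·d = 173, Σd = 21, Σ1 = 4.
For Xᵀf: Σd·f = 266, Σf = 30.
XᵀX·[p, q]ᵀ = Xᵀf becomes [[173, 21]; [21, 4]]·[p, q]ᵀ = [266, 30]ᵀ.
Determinant 173·4 − 21² = 251.
p = (266·4 − 21·30)/251 = 434/251; q = (173·30 − 21·266)/251 = -396/251.
Residuals: -106/251, 98/251, 187/251, -179/251; SSR = 350/251.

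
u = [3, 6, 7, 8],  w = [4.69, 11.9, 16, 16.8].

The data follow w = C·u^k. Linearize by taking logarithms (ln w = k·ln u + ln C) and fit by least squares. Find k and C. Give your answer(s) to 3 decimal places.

k = 1.352, C = 1.070

Taking logs, ln w = k·ln u + ln C, so regress ln w on ln u.
Σln u = 6.9157, Σ(ln u)² = 12.5280, Σln w = 9.6159, Σln u·ln w = 17.3973.
Normal system: [[12.5280, 6.9157]; [6.9157, 4]]·[k, ln C]ᵀ = [17.3973, 9.6159]ᵀ.
Slope k = (n·Σln u·ln w − Σln u·Σln w)/(n·Σ(ln u)² − (Σln u)²) = (4·17.3973 − 6.9157·9.6159)/2.2847 = 1.35157; ln C = (Σln w − k·Σln u)/n = 0.06721, so C = exp(0.06721) = 1.06952.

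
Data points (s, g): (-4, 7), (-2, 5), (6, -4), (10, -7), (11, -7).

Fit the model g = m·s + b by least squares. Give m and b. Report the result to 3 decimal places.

Sums needed: Σs·s = 277, Σs = 21, Σ1 = 5.
And Σs·g = -209, Σg = -6.
det = 277·5 − 21² = 944.
m = ((-209)·5 − 21·(-6))/944 = -919/944; b = (277·(-6) − 21·(-209))/944 = 2727/944.

m = -0.974, b = 2.889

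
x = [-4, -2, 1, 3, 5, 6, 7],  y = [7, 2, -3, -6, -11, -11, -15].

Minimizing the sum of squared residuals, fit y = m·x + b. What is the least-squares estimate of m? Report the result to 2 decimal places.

Entries of AᵀA: Σx·x = 140, Σx = 16, Σ1 = 7.
And Σx·y = -279, Σy = -37.
So AᵀA·[m, b]ᵀ = Aᵀy: [[140, 16]; [16, 7]]·[m, b]ᵀ = [-279, -37]ᵀ.
det = 140·7 − 16² = 724.
m = ((-279)·7 − 16·(-37))/724 = -1361/724; b = (140·(-37) − 16·(-279))/724 = -179/181.

m = -1.88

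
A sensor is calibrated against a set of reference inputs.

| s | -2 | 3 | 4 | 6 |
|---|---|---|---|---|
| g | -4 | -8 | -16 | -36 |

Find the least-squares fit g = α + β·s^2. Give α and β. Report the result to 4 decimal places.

The normal equations are: 4·α + 65·β = -64;  65·α + 1649·β = -1640.
Eliminating β: 1649·(row 1) − 65·(row 2) gives 2371·α = 1649·(-64) − 65·(-1640) = 1064, so α = 1064/2371.
Then β = ((-1640) − 65·(1064/2371))/1649 = -2400/2371.

α = 0.4488, β = -1.0122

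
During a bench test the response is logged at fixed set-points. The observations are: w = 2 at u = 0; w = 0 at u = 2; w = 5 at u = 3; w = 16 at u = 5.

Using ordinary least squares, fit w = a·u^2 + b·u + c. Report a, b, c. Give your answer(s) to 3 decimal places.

a = 1.083, b = -2.532, c = 1.788

The normal system AᵀA·[a, b, c]ᵀ = Aᵀw is [[722, 160, 38]; [160, 38, 10]; [38, 10, 4]]·[a, b, c]ᵀ = [445, 95, 23]ᵀ.
Row-reducing yields a = 13/12, b = -395/156, c = 93/52.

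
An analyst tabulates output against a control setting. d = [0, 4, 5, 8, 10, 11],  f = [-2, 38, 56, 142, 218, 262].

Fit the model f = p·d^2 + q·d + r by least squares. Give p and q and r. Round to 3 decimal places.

The normal system XᵀX·[p, q, r]ᵀ = Xᵀf is [[29618, 3032, 326]; [3032, 326, 38]; [326, 38, 6]]·[p, q, r]ᵀ = [64598, 6630, 714]ᵀ.
Inverting the 3×3 Gram matrix, [p, q, r]ᵀ = [122102/60141, 101530/60141, -40151/20047]ᵀ.

p = 2.030, q = 1.688, r = -2.003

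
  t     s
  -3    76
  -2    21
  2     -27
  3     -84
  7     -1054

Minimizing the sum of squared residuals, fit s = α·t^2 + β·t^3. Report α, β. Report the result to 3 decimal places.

Setting ∂/∂α … = 0 gives: 2595·α + 16807·β = -51742;  16807·α + 119235·β = -366226.
(Σt^2·t^2 = 2595, Σt^2·t^3 = 16807, Σt^3·t^3 = 119235, Σt^2·s = -51742, Σt^3·s = -366226.)
Δ = 2595·119235 − 16807² = 26939576.
α = ((-51742)·119235 − 16807·(-366226))/26939576 = -3574247/6734894; β = (2595·(-366226) − 16807·(-51742))/26939576 = -20182169/6734894.

α = -0.531, β = -2.997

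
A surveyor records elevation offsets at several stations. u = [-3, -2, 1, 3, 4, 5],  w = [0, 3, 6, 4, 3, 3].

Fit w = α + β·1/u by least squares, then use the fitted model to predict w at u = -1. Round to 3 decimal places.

ŵ = -0.229

The normal equations are: 6·α + (19/20)·β = 19;  (19/20)·α + (5669/3600)·β = 431/60.
(Σ1 = 6, Σ1/u = 19/20, Σ1/u·1/u = 5669/3600, Σw = 19, Σ1/u·w = 431/60.)
Δ = 6·(5669/3600) − (19/20)² = 2051/240.
α = (19·(5669/3600) − (19/20)·(431/60))/(2051/240) = 83144/30765; β = (6·(431/60) − (19/20)·19)/(2051/240) = 6012/2051.
At u = -1: ŵ = (83144/30765)·(1) + (6012/2051)·(-1) = -7036/30765.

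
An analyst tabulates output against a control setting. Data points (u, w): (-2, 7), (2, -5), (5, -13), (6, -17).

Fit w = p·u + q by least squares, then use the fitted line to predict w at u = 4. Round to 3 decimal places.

The normal equations are: 69·p + 11·q = -191;  11·p + 4·q = -28.
(Σu·u = 69, Σu = 11, Σ1 = 4, Σu·w = -191, Σw = -28.)
det = 69·4 − 11² = 155.
p = ((-191)·4 − 11·(-28))/155 = -456/155; q = (69·(-28) − 11·(-191))/155 = 169/155.
At u = 4: ŵ = (-456/155)·(4) + (169/155)·(1) = -331/31.

ŵ = -10.677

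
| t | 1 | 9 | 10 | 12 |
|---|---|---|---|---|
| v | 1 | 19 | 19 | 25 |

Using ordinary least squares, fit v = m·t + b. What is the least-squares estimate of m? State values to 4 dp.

Forming MᵀM = [[326, 32]; [32, 4]] and Mᵀv = [662, 64]ᵀ gives MᵀM·[m, b]ᵀ = Mᵀv.
Eliminating b: 4·(row 1) − 32·(row 2) gives 280·m = 4·662 − 32·64 = 600, so m = 15/7.
Then b = (64 − 32·(15/7))/4 = -8/7.

m = 2.1429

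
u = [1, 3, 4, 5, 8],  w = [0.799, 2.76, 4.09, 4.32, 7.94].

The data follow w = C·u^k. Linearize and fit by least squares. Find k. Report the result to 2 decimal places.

k = 1.10

With ln wᵢ as the transformed response and ln uᵢ as the regressor:
XᵀX = [[10.0431, 6.1738]; [6.1738, 5]], rhs = [9.7314, 5.7345]ᵀ  (here Σln u = 6.1738, Σ(ln u)² = 10.0431, Σln w = 5.7345, Σln u·ln w = 9.7314).
Δ = 10.0431·5 − (6.1738)² = 12.1000; k = (9.7314·5 − 6.1738·5.7345)/12.1000 = 1.09532, ln C = (10.0431·5.7345 − 6.1738·9.7314)/12.1000 = -0.20554.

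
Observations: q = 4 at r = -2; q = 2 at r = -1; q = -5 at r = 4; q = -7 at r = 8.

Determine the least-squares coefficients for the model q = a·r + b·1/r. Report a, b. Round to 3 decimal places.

Normal-equation sums: Σr·r = 85, Σr·1/r = 4, Σ1/r·1/r = 85/64.
Moment sums: Σr·q = -86, Σ1/r·q = -49/8.
Eliminating b: (85/64)·(row 1) − 4·(row 2) gives (6201/64)·a = (85/64)·(-86) − 4·(-49/8) = -2871/32, so a = -638/689.
Then b = ((-49/8) − 4·(-638/689))/(85/64) = -1256/689.

a = -0.926, b = -1.823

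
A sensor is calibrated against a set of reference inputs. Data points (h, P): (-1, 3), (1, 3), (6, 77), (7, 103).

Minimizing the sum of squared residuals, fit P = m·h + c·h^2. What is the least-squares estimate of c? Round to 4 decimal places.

c = 2.0872

Sums needed: Σh·h = 87, Σh·h^2 = 559, Σh^2·h^2 = 3699.
Moment sums: Σh·P = 1183, Σh^2·P = 7825.
So AᵀA·[m, c]ᵀ = AᵀP: [[87, 559]; [559, 3699]]·[m, c]ᵀ = [1183, 7825]ᵀ.
det = 87·3699 − 559² = 9332.
m = (1183·3699 − 559·7825)/9332 = 871/4666; c = (87·7825 − 559·1183)/9332 = 9739/4666.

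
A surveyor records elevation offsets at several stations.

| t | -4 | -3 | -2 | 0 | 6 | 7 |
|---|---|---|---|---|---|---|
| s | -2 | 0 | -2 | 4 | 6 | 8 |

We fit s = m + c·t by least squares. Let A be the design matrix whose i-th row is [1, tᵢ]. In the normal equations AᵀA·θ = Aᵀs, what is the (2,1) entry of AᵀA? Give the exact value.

4

Row 2 ↔ basis t, column 1 ↔ basis 1, so (AᵀA)_{2,1} = Σᵢ t = (-4)·(1) + (-3)·(1) + (-2)·(1) + (0)·(1) + (6)·(1) + (7)·(1) = 4.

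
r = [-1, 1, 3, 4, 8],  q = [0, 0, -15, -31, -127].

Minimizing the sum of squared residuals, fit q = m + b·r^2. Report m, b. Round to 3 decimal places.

m = 2.146, b = -2.019

From the data, Σ1 = 5, Σr^2 = 91, Σr^2·r^2 = 4435.
And Σq = -173, Σr^2·q = -8759.
Normal equations: [[5, 91]; [91, 4435]]·[m, b]ᵀ = [-173, -8759]ᵀ.
det = 5·4435 − 91² = 13894.
m = ((-173)·4435 − 91·(-8759))/13894 = 14907/6947; b = (5·(-8759) − 91·(-173))/13894 = -14026/6947.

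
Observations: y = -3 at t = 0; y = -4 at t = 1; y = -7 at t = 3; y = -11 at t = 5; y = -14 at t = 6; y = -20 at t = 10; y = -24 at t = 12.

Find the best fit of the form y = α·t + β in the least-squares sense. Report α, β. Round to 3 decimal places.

α = -1.786, β = -2.417

The normal system AᵀA·[α, β]ᵀ = Aᵀy is [[315, 37]; [37, 7]]·[α, β]ᵀ = [-652, -83]ᵀ.
Δ = 315·7 − 37² = 836.
α = ((-652)·7 − 37·(-83))/836 = -1493/836; β = (315·(-83) − 37·(-652))/836 = -2021/836.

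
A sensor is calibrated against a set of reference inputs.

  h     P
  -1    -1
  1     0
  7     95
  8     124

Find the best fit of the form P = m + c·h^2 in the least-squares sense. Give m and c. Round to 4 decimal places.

m = -2.4327, c = 1.9803

Compute the Gram sums: Σ1 = 4, Σh^2 = 115, Σh^2·h^2 = 6499.
For XᵀP: ΣP = 218, Σh^2·P = 12590.
So XᵀX·[m, c]ᵀ = XᵀP: [[4, 115]; [115, 6499]]·[m, c]ᵀ = [218, 12590]ᵀ.
Eliminating c: 6499·(row 1) − 115·(row 2) gives 12771·m = 6499·218 − 115·12590 = -31068, so m = -3452/1419.
Then c = (12590 − 115·(-3452/1419))/6499 = 2810/1419.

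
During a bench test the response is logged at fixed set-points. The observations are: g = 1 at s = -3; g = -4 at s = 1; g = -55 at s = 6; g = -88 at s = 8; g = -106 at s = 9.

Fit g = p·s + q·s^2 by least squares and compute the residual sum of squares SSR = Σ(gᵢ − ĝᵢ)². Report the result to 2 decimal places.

SSR = 2.10

The normal system MᵀM·[p, q]ᵀ = Mᵀg is [[191, 1431]; [1431, 12035]]·[p, q]ᵀ = [-1995, -16193]ᵀ.
Eliminating q: 12035·(row 1) − 1431·(row 2) gives 250924·p = 12035·(-1995) − 1431·(-16193) = -837642, so p = -418821/125462.
Then q = ((-16193) − 1431·(-418821/125462))/12035 = -119009/125462.
Residuals: -29960/62731, 17991/62731, -51580/62731, -36756/62731, 55073/62731; SSR = 131766/62731.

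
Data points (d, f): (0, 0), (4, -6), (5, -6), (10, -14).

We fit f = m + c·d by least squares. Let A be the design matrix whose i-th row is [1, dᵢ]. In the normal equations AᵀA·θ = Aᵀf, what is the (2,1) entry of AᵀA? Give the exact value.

19

Row 2 ↔ basis d, column 1 ↔ basis 1, so (AᵀA)_{2,1} = Σᵢ d = (0)·(1) + (4)·(1) + (5)·(1) + (10)·(1) = 19.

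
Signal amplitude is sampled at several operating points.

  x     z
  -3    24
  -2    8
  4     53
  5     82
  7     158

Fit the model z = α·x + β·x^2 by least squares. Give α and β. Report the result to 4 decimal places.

α = 1.2890, β = 3.0327

Setting ∂/∂α … = 0 gives: 103·α + 497·β = 1640;  497·α + 3379·β = 10888.
det = 103·3379 − 497² = 101028.
α = (1640·3379 − 497·10888)/101028 = 10852/8419; β = (103·10888 − 497·1640)/101028 = 25532/8419.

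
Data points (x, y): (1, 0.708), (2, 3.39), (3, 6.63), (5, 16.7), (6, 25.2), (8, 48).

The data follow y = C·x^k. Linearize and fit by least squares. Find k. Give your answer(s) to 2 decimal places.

k = 1.97

Linearized form: ln y = k·ln x + ln C. From the 6 transformed points,
Sums: Σln x = 7.2724, Σ(ln x)² = 11.8122, Σln y = 12.6806, Σln x·ln y = 21.2872.
Normal system: [[11.8122, 7.2724]; [7.2724, 6]]·[k, ln C]ᵀ = [21.2872, 12.6806]ᵀ.
Δ = 11.8122·6 − (7.2724)² = 17.9853; k = (21.2872·6 − 7.2724·12.6806)/17.9853 = 1.97413, ln C = (11.8122·12.6806 − 7.2724·21.2872)/17.9853 = -0.27935.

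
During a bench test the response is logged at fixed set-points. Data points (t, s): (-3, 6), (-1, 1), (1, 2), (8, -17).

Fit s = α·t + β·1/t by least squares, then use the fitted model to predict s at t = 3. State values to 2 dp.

From the data, Σt·t = 75, Σt·1/t = 4, Σ1/t·1/t = 1225/576.
For Mᵀs: Σt·s = -153, Σ1/t·s = -25/8.
Normal equations: [[75, 4]; [4, 1225/576]]·[α, β]ᵀ = [-153, -25/8]ᵀ.
Δ = 75·(1225/576) − 4² = 27553/192.
α = ((-153)·(1225/576) − 4·(-25/8))/(27553/192) = -60075/27553; β = (75·(-25/8) − 4·(-153))/(27553/192) = 72504/27553.
At t = 3: ŝ = (-60075/27553)·(3) + (72504/27553)·(1/3) = -156057/27553.

ŝ = -5.66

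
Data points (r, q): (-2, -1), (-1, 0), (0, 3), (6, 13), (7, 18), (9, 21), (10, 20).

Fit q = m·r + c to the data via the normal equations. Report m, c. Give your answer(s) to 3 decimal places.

Normal-equation sums: Σr·r = 271, Σr = 29, Σ1 = 7.
Right-hand side: Σr·q = 595, Σq = 74.
Determinant 271·7 − 29² = 1056.
m = (595·7 − 29·74)/1056 = 673/352; c = (271·74 − 29·595)/1056 = 933/352.

m = 1.912, c = 2.651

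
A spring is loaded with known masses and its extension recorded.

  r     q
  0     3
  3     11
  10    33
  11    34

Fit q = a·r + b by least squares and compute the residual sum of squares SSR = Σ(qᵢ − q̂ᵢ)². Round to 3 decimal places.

Forming MᵀM = [[230, 24]; [24, 4]] and Mᵀq = [737, 81]ᵀ gives MᵀM·[a, b]ᵀ = Mᵀq.
Eliminating b: 4·(row 1) − 24·(row 2) gives 344·a = 4·737 − 24·81 = 1004, so a = 251/86.
Then b = (81 − 24·(251/86))/4 = 471/172.
Residuals: 45/172, -85/172, 185/172, -145/172; SSR = 375/172.

SSR = 2.180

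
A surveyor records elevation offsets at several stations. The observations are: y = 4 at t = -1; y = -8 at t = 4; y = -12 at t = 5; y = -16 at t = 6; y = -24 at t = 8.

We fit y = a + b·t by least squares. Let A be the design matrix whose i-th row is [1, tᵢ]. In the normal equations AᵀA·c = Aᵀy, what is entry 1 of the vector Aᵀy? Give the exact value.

Entry 1 ↔ basis 1, so (Aᵀy)_{1} = Σᵢ yᵢ = (1)·(4) + (1)·(-8) + (1)·(-12) + (1)·(-16) + (1)·(-24) = -56.

-56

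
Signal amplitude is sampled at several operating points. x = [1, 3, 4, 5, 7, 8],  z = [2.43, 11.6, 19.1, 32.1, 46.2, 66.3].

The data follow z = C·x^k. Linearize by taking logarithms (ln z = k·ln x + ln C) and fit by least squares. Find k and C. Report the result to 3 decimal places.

Linearized form: ln z = k·ln x + ln C. From the 6 transformed points,
XᵀX = [[13.8297, 8.1197]; [8.1197, 6]], rhs = [28.5450, 17.7846]ᵀ  (here Σln x = 8.1197, Σ(ln x)² = 13.8297, Σln z = 17.7846, Σln x·ln z = 28.5450).
Solving (det = 17.0487): k = 1.57573, ln C = 0.83170, so C = exp(0.83170) = 2.29721.

k = 1.576, C = 2.297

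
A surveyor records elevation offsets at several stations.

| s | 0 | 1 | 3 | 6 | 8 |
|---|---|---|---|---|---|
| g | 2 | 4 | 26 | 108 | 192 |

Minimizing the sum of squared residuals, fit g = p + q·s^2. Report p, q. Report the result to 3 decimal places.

Entries of AᵀA: Σ1 = 5, Σs^2 = 110, Σs^2·s^2 = 5474.
Right-hand side: Σg = 332, Σs^2·g = 16414.
Normal equations: [[5, 110]; [110, 5474]]·[p, q]ᵀ = [332, 16414]ᵀ.
Eliminating q: 5474·(row 1) − 110·(row 2) gives 15270·p = 5474·332 − 110·16414 = 11828, so p = 5914/7635.
Then q = (16414 − 110·(5914/7635))/5474 = 4555/1527.

p = 0.775, q = 2.983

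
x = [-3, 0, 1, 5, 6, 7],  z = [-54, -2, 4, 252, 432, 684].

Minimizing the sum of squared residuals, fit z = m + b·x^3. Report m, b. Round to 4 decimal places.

Normal-equation sums: Σ1 = 6, Σx^3 = 658, Σx^3·x^3 = 180660.
Right-hand side: Σz = 1316, Σx^3·z = 360886.
det = 6·180660 − 658² = 650996.
m = (1316·180660 − 658·360886)/650996 = 71393/162749; b = (6·360886 − 658·1316)/650996 = 324847/162749.

m = 0.4387, b = 1.9960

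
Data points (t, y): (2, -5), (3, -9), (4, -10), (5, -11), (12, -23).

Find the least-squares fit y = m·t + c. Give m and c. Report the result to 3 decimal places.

Compute the Gram sums: Σt·t = 198, Σt = 26, Σ1 = 5.
And Σt·y = -408, Σy = -58.
So MᵀM·[m, c]ᵀ = Mᵀy: [[198, 26]; [26, 5]]·[m, c]ᵀ = [-408, -58]ᵀ.
det = 198·5 − 26² = 314.
m = ((-408)·5 − 26·(-58))/314 = -266/157; c = (198·(-58) − 26·(-408))/314 = -438/157.

m = -1.694, c = -2.790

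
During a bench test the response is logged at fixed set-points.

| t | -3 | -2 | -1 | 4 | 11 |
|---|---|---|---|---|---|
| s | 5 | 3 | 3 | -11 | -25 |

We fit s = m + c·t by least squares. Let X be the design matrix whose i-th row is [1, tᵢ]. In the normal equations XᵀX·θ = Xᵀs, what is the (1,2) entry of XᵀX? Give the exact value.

9

Row 1 ↔ basis 1, column 2 ↔ basis t, so (XᵀX)_{1,2} = Σᵢ t = (1)·(-3) + (1)·(-2) + (1)·(-1) + (1)·(4) + (1)·(11) = 9.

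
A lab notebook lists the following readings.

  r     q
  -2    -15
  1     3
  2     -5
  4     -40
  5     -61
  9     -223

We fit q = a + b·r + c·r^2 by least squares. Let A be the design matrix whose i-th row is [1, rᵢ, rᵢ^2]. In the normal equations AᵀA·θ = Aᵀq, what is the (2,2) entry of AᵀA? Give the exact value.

131

Row 2 ↔ basis r, column 2 ↔ basis r, so (AᵀA)_{2,2} = Σᵢ (r)·(r) = (-2)·(-2) + (1)·(1) + (2)·(2) + (4)·(4) + (5)·(5) + (9)·(9) = 131.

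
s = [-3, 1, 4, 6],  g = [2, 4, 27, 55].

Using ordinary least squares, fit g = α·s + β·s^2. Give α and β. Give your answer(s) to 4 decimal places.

The normal equations are: 62·α + 254·β = 436;  254·α + 1634·β = 2434.
Δ = 62·1634 − 254² = 36792.
α = (436·1634 − 254·2434)/36792 = 7849/3066; β = (62·2434 − 254·436)/36792 = 3347/3066.

α = 2.5600, β = 1.0917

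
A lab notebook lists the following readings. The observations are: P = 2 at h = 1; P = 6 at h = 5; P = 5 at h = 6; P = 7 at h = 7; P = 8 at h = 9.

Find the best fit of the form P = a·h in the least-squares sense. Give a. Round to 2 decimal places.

The normal system XᵀX·[a]ᵀ = XᵀP is [[192]]·[a]ᵀ = [183]ᵀ.
Hence a = 183 / 192 ≈ 0.953125.

a = 0.95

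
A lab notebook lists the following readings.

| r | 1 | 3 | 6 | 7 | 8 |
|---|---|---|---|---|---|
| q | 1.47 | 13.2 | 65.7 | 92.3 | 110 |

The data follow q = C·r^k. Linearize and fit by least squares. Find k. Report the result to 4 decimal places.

k = 2.1139

Taking logs, ln q = k·ln r + ln C, so regress ln q on ln r.
Σln r = 6.9157, Σ(ln r)² = 12.5280, Σln q = 16.3761, Σln r·ln q = 28.9131.
Equations: 12.5280·k + 6.9157·ln C = 28.9131;  6.9157·k + 5·ln C = 16.3761.
Δ = 12.5280·5 − (6.9157)² = 14.8127; k = (28.9131·5 − 6.9157·16.3761)/14.8127 = 2.11390, ln C = (12.5280·16.3761 − 6.9157·28.9131)/14.8127 = 0.35139.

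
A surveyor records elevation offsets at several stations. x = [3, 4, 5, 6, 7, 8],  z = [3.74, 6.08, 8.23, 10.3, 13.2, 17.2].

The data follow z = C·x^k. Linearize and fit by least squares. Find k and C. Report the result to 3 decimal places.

k = 1.502, C = 0.729

Let Y = ln z. Fitting Y = k·ln x + ln C by least squares:
Sums: Σln x = 9.9115, Σ(ln x)² = 17.0401, Σln z = 12.9891, Σln x·ln z = 22.4591.
Normal system: [[17.0401, 9.9115]; [9.9115, 6]]·[k, ln C]ᵀ = [22.4591, 12.9891]ᵀ.
Solving (det = 4.0036): k = 1.50197, ln C = -0.31627, so C = exp(-0.31627) = 0.72886.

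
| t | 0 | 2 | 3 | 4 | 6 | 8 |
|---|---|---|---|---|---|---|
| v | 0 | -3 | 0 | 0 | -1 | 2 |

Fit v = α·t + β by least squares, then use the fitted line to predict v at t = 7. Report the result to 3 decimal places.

Normal-equation sums: Σt·t = 129, Σt = 23, Σ1 = 6.
Right-hand side: Σt·v = 4, Σv = -2.
Δ = 129·6 − 23² = 245.
α = (4·6 − 23·(-2))/245 = 2/7; β = (129·(-2) − 23·4)/245 = -10/7.
At t = 7: v̂ = (2/7)·(7) + (-10/7)·(1) = 4/7.

v̂ = 0.571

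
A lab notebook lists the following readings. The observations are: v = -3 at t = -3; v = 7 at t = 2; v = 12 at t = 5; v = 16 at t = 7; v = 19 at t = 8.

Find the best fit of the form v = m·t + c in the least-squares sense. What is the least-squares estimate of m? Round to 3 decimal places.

m = 1.944

Sums needed: Σt·t = 151, Σt = 19, Σ1 = 5.
And Σt·v = 347, Σv = 51.
XᵀX·[m, c]ᵀ = Xᵀv becomes [[151, 19]; [19, 5]]·[m, c]ᵀ = [347, 51]ᵀ.
Δ = 151·5 − 19² = 394.
m = (347·5 − 19·51)/394 = 383/197; c = (151·51 − 19·347)/394 = 554/197.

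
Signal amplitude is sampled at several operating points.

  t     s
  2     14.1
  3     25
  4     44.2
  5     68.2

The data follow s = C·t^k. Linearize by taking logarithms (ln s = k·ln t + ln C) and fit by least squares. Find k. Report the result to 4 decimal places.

With ln sᵢ as the transformed response and ln tᵢ as the regressor:
AᵀA = [[6.1995, 4.7875]; [4.7875, 4]], rhs = [17.4185, 13.8762]ᵀ  (here Σln t = 4.7875, Σ(ln t)² = 6.1995, Σln s = 13.8762, Σln t·ln s = 17.4185).
Solving (det = 1.8779): k = 1.72628, ln C = 1.40292.

k = 1.7263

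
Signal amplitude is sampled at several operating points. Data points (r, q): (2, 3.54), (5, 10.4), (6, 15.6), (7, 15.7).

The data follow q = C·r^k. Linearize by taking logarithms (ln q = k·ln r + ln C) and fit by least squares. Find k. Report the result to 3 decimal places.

Let Y = ln q. Fitting Y = k·ln r + ln C by least squares:
Σln r = 6.0403, Σ(ln r)² = 10.0677, Σln q = 9.1069, Σln r·ln q = 14.9260.
Equations: 10.0677·k + 6.0403·ln C = 14.9260;  6.0403·k + 4·ln C = 9.1069.
Δ = 10.0677·4 − (6.0403)² = 3.7862; k = (14.9260·4 − 6.0403·9.1069)/3.7862 = 1.24041, ln C = (10.0677·9.1069 − 6.0403·14.9260)/3.7862 = 0.40362.

k = 1.240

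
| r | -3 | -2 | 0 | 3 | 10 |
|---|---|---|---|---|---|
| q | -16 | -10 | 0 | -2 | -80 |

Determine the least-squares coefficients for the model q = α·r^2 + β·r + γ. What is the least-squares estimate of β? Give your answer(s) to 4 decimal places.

AᵀA·[α, β, γ]ᵀ = Aᵀq reads: 10178·α + 992·β + 122·γ = -8202;  992·α + 122·β + 8·γ = -738;  122·α + 8·β + 5·γ = -108.
(Σr^2·r^2 = 10178, Σr^2·r = 992, Σr^2 = 122, Σr·r = 122, Σr = 8, Σ1 = 5, Σr^2·q = -8202, Σr·q = -738, Σq = -108.)
Solving the 3×3 system (Gaussian elimination) gives α = -21881/21039, β = 50765/21039, γ = -590/7013.

β = 2.4129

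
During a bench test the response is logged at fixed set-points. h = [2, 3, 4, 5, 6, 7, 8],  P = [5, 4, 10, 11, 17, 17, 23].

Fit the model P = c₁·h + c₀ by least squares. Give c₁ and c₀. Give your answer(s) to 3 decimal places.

Sums needed: Σh·h = 203, Σh = 35, Σ1 = 7.
Moment sums: Σh·P = 522, ΣP = 87.
det = 203·7 − 35² = 196.
c₁ = (522·7 − 35·87)/196 = 87/28; c₀ = (203·87 − 35·522)/196 = -87/28.

c₁ = 3.107, c₀ = -3.107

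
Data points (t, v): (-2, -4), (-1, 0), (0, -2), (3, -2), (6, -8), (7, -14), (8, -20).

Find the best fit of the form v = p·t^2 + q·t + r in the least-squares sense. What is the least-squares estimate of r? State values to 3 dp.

r = -0.392

Compute the Gram sums: Σt^2·t^2 = 7891, Σt^2·t = 1089, Σt^2 = 163, Σt·t = 163, Σt = 21, Σ1 = 7.
Moment sums: Σt^2·v = -2288, Σt·v = -304, Σv = -50.
Normal equations: [[7891, 1089, 163]; [1089, 163, 21]; [163, 21, 7]]·[p, q, r]ᵀ = [-2288, -304, -50]ᵀ.
Inverting the 3×3 Gram matrix, [p, q, r]ᵀ = [-233/578, 12697/14450, -2833/7225]ᵀ.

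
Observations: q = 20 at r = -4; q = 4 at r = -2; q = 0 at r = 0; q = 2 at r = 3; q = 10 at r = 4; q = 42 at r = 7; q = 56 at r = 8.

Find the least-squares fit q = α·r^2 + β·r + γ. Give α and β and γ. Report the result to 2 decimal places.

From the data, Σr^2·r^2 = 7106, Σr^2·r = 874, Σr^2 = 158, Σr·r = 158, Σr = 16, Σ1 = 7.
Moment sums: Σr^2·q = 6156, Σr·q = 700, Σq = 134.
Normal equations: [[7106, 874, 158]; [874, 158, 16]; [158, 16, 7]]·[α, β, γ]ᵀ = [6156, 700, 134]ᵀ.
Solving the 3×3 system (Gaussian elimination) gives α = 31207/29190, β = -185797/145950, γ = -50559/24325.

α = 1.07, β = -1.27, γ = -2.08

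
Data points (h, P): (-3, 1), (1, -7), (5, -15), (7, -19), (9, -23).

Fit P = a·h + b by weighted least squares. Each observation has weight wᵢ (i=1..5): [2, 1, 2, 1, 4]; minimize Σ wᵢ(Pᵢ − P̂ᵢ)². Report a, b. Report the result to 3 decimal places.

Entries of XᵀWX: Σwᵢ·h·h = 442, Σwᵢ·h = 48, Σwᵢ·1 = 10.
Moment sums: Σwᵢ·h·P = -1124, Σwᵢ·P = -146.
Normal equations: [[442, 48]; [48, 10]]·[a, b]ᵀ = [-1124, -146]ᵀ.
det = 442·10 − 48² = 2116.
a = ((-1124)·10 − 48·(-146))/2116 = -2; b = (442·(-146) − 48·(-1124))/2116 = -5.

a = -2.000, b = -5.000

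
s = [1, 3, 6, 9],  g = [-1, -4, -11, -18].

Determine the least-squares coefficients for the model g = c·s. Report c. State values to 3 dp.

From the data, Σs·s = 127.
Moment sums: Σs·g = -241.
MᵀM·[c]ᵀ = Mᵀg becomes [[127]]·[c]ᵀ = [-241]ᵀ.
Hence c = -241 / 127 ≈ -1.89764.

c = -1.898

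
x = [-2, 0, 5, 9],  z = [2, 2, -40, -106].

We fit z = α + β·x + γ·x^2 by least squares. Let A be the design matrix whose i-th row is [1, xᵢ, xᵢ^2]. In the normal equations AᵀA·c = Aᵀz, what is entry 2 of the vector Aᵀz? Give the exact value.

Entry 2 ↔ basis x, so (Aᵀz)_{2} = Σᵢ (x)·zᵢ = (-2)·(2) + (0)·(2) + (5)·(-40) + (9)·(-106) = -1158.

-1158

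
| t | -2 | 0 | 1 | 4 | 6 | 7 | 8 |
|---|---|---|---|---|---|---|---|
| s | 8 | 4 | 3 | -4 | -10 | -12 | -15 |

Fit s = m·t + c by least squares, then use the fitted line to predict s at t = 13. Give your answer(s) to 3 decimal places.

ŝ = -25.959

From the data, Σt·t = 170, Σt = 24, Σ1 = 7.
For Xᵀs: Σt·s = -293, Σs = -26.
Normal equations: [[170, 24]; [24, 7]]·[m, c]ᵀ = [-293, -26]ᵀ.
det = 170·7 − 24² = 614.
m = ((-293)·7 − 24·(-26))/614 = -1427/614; c = (170·(-26) − 24·(-293))/614 = 1306/307.
At t = 13: ŝ = (-1427/614)·(13) + (1306/307)·(1) = -15939/614.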